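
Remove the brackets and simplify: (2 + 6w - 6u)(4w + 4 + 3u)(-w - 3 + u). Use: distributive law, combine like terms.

-104w^2 - 104w + 68uw - 24 + 62u + 36u^2 - 24w^3 + 30uw^2 + 12u^2w - 18u^3

(2 + 6w - 6u)(4w + 4 + 3u)(-w - 3 + u)
= (8w + 8 + 6u + 24w^2 + 24w + 18uw - 24uw - 24u - 18u^2)(-w - 3 + u)    [distributive law]
= (32w + 8 - 18u + 24w^2 - 6uw - 18u^2)(-w - 3 + u)    [combine like terms]
= -32w^2 - 96w + 32uw - 8w - 24 + 8u + 18uw + 54u - 18u^2 - 24w^3 - 72w^2 + 24uw^2 + 6uw^2 + 18uw - 6u^2w + 18u^2w + 54u^2 - 18u^3    [distributive law]
= -104w^2 - 104w + 68uw - 24 + 62u + 36u^2 - 24w^3 + 30uw^2 + 12u^2w - 18u^3    [combine like terms]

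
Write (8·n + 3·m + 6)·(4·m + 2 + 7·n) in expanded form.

53·m·n + 58·n + 56·n^2 + 12·m^2 + 30·m + 12

(8·n + 3·m + 6)·(4·m + 2 + 7·n)
= 32·m·n + 16·n + 56·n^2 + 12·m^2 + 6·m + 21·m·n + 24·m + 12 + 42·n    [distributive law]
= 53·m·n + 58·n + 56·n^2 + 12·m^2 + 30·m + 12    [combine like terms]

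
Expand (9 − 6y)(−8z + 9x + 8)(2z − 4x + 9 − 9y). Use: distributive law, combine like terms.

(9 − 6y)(−8z + 9x + 8)(2z − 4x + 9 − 9y)
= (−72z + 81x + 72 + 48yz − 54xy − 48y)(2z − 4x + 9 − 9y)    [distributive law]
= −144z^2 + 288xz − 648z + 648yz + 162xz − 324x^2 + 729x − 729xy + 144z − 288x + 648 − 648y + 96yz^2 − 192xyz + 432yz − 432y^2z − 108xyz + 216x^2y − 486xy + 486xy^2 − 96yz + 192xy − 432y + 432y^2    [distributive law]
= −144z^2 + 450xz − 504z + 984yz − 324x^2 + 441x − 1023xy + 648 − 1080y + 96yz^2 − 300xyz − 432y^2z + 216x^2y + 486xy^2 + 432y^2    [combine like terms]

−144z^2 + 450xz − 504z + 984yz − 324x^2 + 441x − 1023xy + 648 − 1080y + 96yz^2 − 300xyz − 432y^2z + 216x^2y + 486xy^2 + 432y^2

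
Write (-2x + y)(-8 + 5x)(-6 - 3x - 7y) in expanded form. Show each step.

-96x + 12x² - 118xy + 30x³ + 55x²y + 48y + 56y² - 35xy²

(-2x + y)(-8 + 5x)(-6 - 3x - 7y)
= (16x - 10x² - 8y + 5xy)(-6 - 3x - 7y)    [distributive law]
= -96x - 48x² - 112xy + 60x² + 30x³ + 70x²y + 48y + 24xy + 56y² - 30xy - 15x²y - 35xy²    [distributive law]
= -96x + 12x² - 118xy + 30x³ + 55x²y + 48y + 56y² - 35xy²    [combine like terms]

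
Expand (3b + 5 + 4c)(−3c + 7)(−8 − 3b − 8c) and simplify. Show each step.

−135bc + 27b^2c + 108bc^2 − 273b − 63b^2 − 384c − 8c^2 − 280 + 96c^3

(3b + 5 + 4c)(−3c + 7)(−8 − 3b − 8c)
= (−9bc + 21b − 15c + 35 − 12c^2 + 28c)(−8 − 3b − 8c)    [distributive law]
= (−9bc + 21b + 13c + 35 − 12c^2)(−8 − 3b − 8c)    [combine like terms]
= 72bc + 27b^2c + 72bc^2 − 168b − 63b^2 − 168bc − 104c − 39bc − 104c^2 − 280 − 105b − 280c + 96c^2 + 36bc^2 + 96c^3    [distributive law]
= −135bc + 27b^2c + 108bc^2 − 273b − 63b^2 − 384c − 8c^2 − 280 + 96c^3    [combine like terms]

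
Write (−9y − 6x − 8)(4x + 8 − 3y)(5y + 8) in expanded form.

−90xy^2 − 544xy − 24y^2 − 704y + 135y^3 − 120x^2y − 192x^2 − 640x − 512

(−9y − 6x − 8)(4x + 8 − 3y)(5y + 8)
= (−36xy − 72y + 27y^2 − 24x^2 − 48x + 18xy − 32x − 64 + 24y)(5y + 8)    [distributive law]
= (−18xy − 48y + 27y^2 − 24x^2 − 80x − 64)(5y + 8)    [combine like terms]
= −90xy^2 − 144xy − 240y^2 − 384y + 135y^3 + 216y^2 − 120x^2y − 192x^2 − 400xy − 640x − 320y − 512    [distributive law]
= −90xy^2 − 544xy − 24y^2 − 704y + 135y^3 − 120x^2y − 192x^2 − 640x − 512    [combine like terms]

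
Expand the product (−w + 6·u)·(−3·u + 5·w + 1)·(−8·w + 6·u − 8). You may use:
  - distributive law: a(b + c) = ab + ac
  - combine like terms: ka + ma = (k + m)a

−294·u·w^2 + 342·u^2·w − 318·u·w + 40·w^3 + 48·w^2 + 8·w − 108·u^3 + 180·u^2 − 48·u

(−w + 6·u)·(−3·u + 5·w + 1)·(−8·w + 6·u − 8)
= (3·u·w − 5·w^2 − w − 18·u^2 + 30·u·w + 6·u)·(−8·w + 6·u − 8)    [distributive law]
= (33·u·w − 5·w^2 − w − 18·u^2 + 6·u)·(−8·w + 6·u − 8)    [combine like terms]
= −264·u·w^2 + 198·u^2·w − 264·u·w + 40·w^3 − 30·u·w^2 + 40·w^2 + 8·w^2 − 6·u·w + 8·w + 144·u^2·w − 108·u^3 + 144·u^2 − 48·u·w + 36·u^2 − 48·u    [distributive law]
= −294·u·w^2 + 342·u^2·w − 318·u·w + 40·w^3 + 48·w^2 + 8·w − 108·u^3 + 180·u^2 − 48·u    [combine like terms]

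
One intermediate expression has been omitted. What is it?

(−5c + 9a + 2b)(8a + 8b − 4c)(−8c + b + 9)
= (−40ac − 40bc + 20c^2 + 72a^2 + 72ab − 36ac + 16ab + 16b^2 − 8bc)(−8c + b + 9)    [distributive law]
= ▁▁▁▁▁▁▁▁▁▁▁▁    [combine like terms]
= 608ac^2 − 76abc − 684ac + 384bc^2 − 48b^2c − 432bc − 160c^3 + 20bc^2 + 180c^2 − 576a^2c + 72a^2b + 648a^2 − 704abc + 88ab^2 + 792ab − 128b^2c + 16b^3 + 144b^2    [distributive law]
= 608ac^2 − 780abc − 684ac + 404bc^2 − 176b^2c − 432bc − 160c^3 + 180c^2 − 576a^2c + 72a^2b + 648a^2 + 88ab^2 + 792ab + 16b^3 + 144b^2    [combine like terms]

Applying combine like terms to the line above:

(−76ac − 48bc + 20c^2 + 72a^2 + 88ab + 16b^2)(−8c + b + 9)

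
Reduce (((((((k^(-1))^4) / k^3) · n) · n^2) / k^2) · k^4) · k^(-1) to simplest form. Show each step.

k^(-6)·n^3

(((((((k^(-1))^4) / k^3) · n) · n^2) / k^2) · k^4) · k^(-1)
= (((((k^(-4) / k^3) · n) · n^2) / k^2) · k^4) · k^(-1)    [power of a power]
= ((((k^(-7) · n) · n^2) / k^2) · k^4) · k^(-1)    [quotient of powers]
= k^(-6)·n^3    [quotient of powers; product of powers]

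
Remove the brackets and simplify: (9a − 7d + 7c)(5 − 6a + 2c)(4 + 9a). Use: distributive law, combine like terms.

180a + 189a^2 − 486a^3 + 219ac − 216a^2c − 140d − 147ad + 378a^2d − 56cd − 126acd + 140c + 56c^2 + 126ac^2

(9a − 7d + 7c)(5 − 6a + 2c)(4 + 9a)
= (45a − 54a^2 + 18ac − 35d + 42ad − 14cd + 35c − 42ac + 14c^2)(4 + 9a)    [distributive law]
= (45a − 54a^2 − 24ac − 35d + 42ad − 14cd + 35c + 14c^2)(4 + 9a)    [combine like terms]
= 180a + 405a^2 − 216a^2 − 486a^3 − 96ac − 216a^2c − 140d − 315ad + 168ad + 378a^2d − 56cd − 126acd + 140c + 315ac + 56c^2 + 126ac^2    [distributive law]
= 180a + 189a^2 − 486a^3 + 219ac − 216a^2c − 140d − 147ad + 378a^2d − 56cd − 126acd + 140c + 56c^2 + 126ac^2    [combine like terms]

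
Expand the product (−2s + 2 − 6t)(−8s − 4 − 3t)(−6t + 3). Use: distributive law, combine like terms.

(−2s + 2 − 6t)(−8s − 4 − 3t)(−6t + 3)
= (16s² + 8s + 6st − 16s − 8 − 6t + 48st + 24t + 18t²)(−6t + 3)    [distributive law]
= (16s² − 8s + 54st − 8 + 18t + 18t²)(−6t + 3)    [combine like terms]
= −96s²t + 48s² + 48st − 24s − 324st² + 162st + 48t − 24 − 108t² + 54t − 108t³ + 54t²    [distributive law]
= −96s²t + 48s² + 210st − 24s − 324st² + 102t − 24 − 54t² − 108t³    [combine like terms]

−96s²t + 48s² + 210st − 24s − 324st² + 102t − 24 − 54t² − 108t³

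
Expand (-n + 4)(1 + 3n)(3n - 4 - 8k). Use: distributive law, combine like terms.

45n^2 - 32n - 88kn - 9n^3 + 24kn^2 - 16 - 32k

(-n + 4)(1 + 3n)(3n - 4 - 8k)
= (-n - 3n^2 + 4 + 12n)(3n - 4 - 8k)    [distributive law]
= (11n - 3n^2 + 4)(3n - 4 - 8k)    [combine like terms]
= 33n^2 - 44n - 88kn - 9n^3 + 12n^2 + 24kn^2 + 12n - 16 - 32k    [distributive law]
= 45n^2 - 32n - 88kn - 9n^3 + 24kn^2 - 16 - 32k    [combine like terms]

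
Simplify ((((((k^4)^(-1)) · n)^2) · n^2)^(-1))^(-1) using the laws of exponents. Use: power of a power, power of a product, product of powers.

k^(-8)n^4

((((((k^4)^(-1)) · n)^2) · n^2)^(-1))^(-1)
= (((((k^4)^(-1)) · n)^2) · n^2)^1    [power of a power]
= (((((k^4)^(-1)) · n)^2)^1) · ((n^2)^1)    [power of a product]
= ((((k^4)^(-1)) · n)^2) · ((n^2)^1)    [power of a power]
= ((((k^4)^(-1))^2) · (n^2)) · ((n^2)^1)    [power of a product]
= (((k^4)^(-2)) · (n^2)) · ((n^2)^1)    [power of a power]
= (k^(-8) · (n^2)) · ((n^2)^1)    [power of a power]
= (k^(-8) · n^2) · n^2    [power of a power]
= k^(-8)n^4    [product of powers]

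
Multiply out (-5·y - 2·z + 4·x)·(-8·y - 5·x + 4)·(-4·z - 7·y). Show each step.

(-5·y - 2·z + 4·x)·(-8·y - 5·x + 4)·(-4·z - 7·y)
= (40·y^2 + 25·x·y - 20·y + 16·y·z + 10·x·z - 8·z - 32·x·y - 20·x^2 + 16·x)·(-4·z - 7·y)    [distributive law]
= (40·y^2 - 7·x·y - 20·y + 16·y·z + 10·x·z - 8·z - 20·x^2 + 16·x)·(-4·z - 7·y)    [combine like terms]
= -160·y^2·z - 280·y^3 + 28·x·y·z + 49·x·y^2 + 80·y·z + 140·y^2 - 64·y·z^2 - 112·y^2·z - 40·x·z^2 - 70·x·y·z + 32·z^2 + 56·y·z + 80·x^2·z + 140·x^2·y - 64·x·z - 112·x·y    [distributive law]
= -272·y^2·z - 280·y^3 - 42·x·y·z + 49·x·y^2 + 136·y·z + 140·y^2 - 64·y·z^2 - 40·x·z^2 + 32·z^2 + 80·x^2·z + 140·x^2·y - 64·x·z - 112·x·y    [combine like terms]

-272·y^2·z - 280·y^3 - 42·x·y·z + 49·x·y^2 + 136·y·z + 140·y^2 - 64·y·z^2 - 40·x·z^2 + 32·z^2 + 80·x^2·z + 140·x^2·y - 64·x·z - 112·x·y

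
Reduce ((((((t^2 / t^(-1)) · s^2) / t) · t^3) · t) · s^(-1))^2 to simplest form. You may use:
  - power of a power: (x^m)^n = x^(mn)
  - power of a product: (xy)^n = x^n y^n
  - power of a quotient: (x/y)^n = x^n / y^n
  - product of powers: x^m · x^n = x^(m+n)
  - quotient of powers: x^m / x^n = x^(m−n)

((((((t^2 / t^(-1)) · s^2) / t) · t^3) · t) · s^(-1))^2
= ((((((t^2 / t^(-1)) · s^2) / t) · t^3) · t)^2) · ((s^(-1))^2)    [power of a product]
= ((((((t^2 / t^(-1)) · s^2) / t) · t^3)^2) · (t^2)) · ((s^(-1))^2)    [power of a product]
= ((((((t^2 / t^(-1)) · s^2) / t)^2) · ((t^3)^2)) · (t^2)) · ((s^(-1))^2)    [power of a product]
= ((((((t^2 / t^(-1)) · s^2)^2) / (t^2)) · ((t^3)^2)) · (t^2)) · ((s^(-1))^2)    [power of a quotient]
= ((((((t^2 / t^(-1))^2) · ((s^2)^2)) / (t^2)) · ((t^3)^2)) · (t^2)) · ((s^(-1))^2)    [power of a product]
= (((((((t^2)^2) / ((t^(-1))^2)) · ((s^2)^2)) / (t^2)) · ((t^3)^2)) · (t^2)) · ((s^(-1))^2)    [power of a quotient]
= (((((t^4 / ((t^(-1))^2)) · ((s^2)^2)) / (t^2)) · ((t^3)^2)) · (t^2)) · ((s^(-1))^2)    [power of a power]
= (((((t^4 / t^(-2)) · ((s^2)^2)) / (t^2)) · ((t^3)^2)) · (t^2)) · ((s^(-1))^2)    [power of a power]
= ((((t^6 · ((s^2)^2)) / (t^2)) · ((t^3)^2)) · (t^2)) · ((s^(-1))^2)    [quotient of powers]
= ((((t^6 · s^4) / (t^2)) · ((t^3)^2)) · (t^2)) · ((s^(-1))^2)    [power of a power]
= ((((t^6 · s^4) / t^2) · t^6) · (t^2)) · ((s^(-1))^2)    [power of a power]
= ((((t^6 · s^4) / t^2) · t^6) · t^2) · s^(-2)    [power of a power]
= s^2t^12    [quotient of powers; product of powers]

s^2t^12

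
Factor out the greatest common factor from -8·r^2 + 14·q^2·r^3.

2·r^2(-4 + 7·q^2·r)

-8·r^2 + 14·q^2·r^3
= 2(-4·r^2 + 7·q^2·r^3)    [factor out 2]
= 2·r^2(-4 + 7·q^2·r)    [factor out r^2]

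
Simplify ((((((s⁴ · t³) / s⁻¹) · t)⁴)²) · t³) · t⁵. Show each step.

s⁴⁰·t⁴⁰

((((((s⁴ · t³) / s⁻¹) · t)⁴)²) · t³) · t⁵
= (((((s⁴ · t³) / s⁻¹) · t)⁸) · t³) · t⁵    [power of a power]
= (((((s⁴ · t³) / s⁻¹)⁸) · (t⁸)) · t³) · t⁵    [power of a product]
= (((((s⁴ · t³)⁸) / ((s⁻¹)⁸)) · (t⁸)) · t³) · t⁵    [power of a quotient]
= ((((((s⁴)⁸) · ((t³)⁸)) / ((s⁻¹)⁸)) · (t⁸)) · t³) · t⁵    [power of a product]
= ((((s³² · ((t³)⁸)) / ((s⁻¹)⁸)) · (t⁸)) · t³) · t⁵    [power of a power]
= ((((s³² · t²⁴) / ((s⁻¹)⁸)) · (t⁸)) · t³) · t⁵    [power of a power]
= ((((s³² · t²⁴) / s⁻⁸) · (t⁸)) · t³) · t⁵    [power of a power]
= s⁴⁰·t⁴⁰    [quotient of powers; product of powers]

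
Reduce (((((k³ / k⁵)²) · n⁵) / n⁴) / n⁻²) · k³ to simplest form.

(((((k³ / k⁵)²) · n⁵) / n⁴) / n⁻²) · k³
= ((((((k³)²) / ((k⁵)²)) · n⁵) / n⁴) / n⁻²) · k³    [power of a quotient]
= ((((k⁶ / ((k⁵)²)) · n⁵) / n⁴) / n⁻²) · k³    [power of a power]
= ((((k⁶ / k¹⁰) · n⁵) / n⁴) / n⁻²) · k³    [power of a power]
= (((k⁻⁴ · n⁵) / n⁴) / n⁻²) · k³    [quotient of powers]
= k⁻¹n³    [quotient of powers; product of powers]

k⁻¹n³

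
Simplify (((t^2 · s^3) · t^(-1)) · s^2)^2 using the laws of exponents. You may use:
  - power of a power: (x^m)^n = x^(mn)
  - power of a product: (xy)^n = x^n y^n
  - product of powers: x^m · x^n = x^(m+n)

s^10·t^2

(((t^2 · s^3) · t^(-1)) · s^2)^2
= (((t^2 · s^3) · t^(-1))^2) · ((s^2)^2)    [power of a product]
= (((t^2 · s^3)^2) · ((t^(-1))^2)) · ((s^2)^2)    [power of a product]
= ((((t^2)^2) · ((s^3)^2)) · ((t^(-1))^2)) · ((s^2)^2)    [power of a product]
= ((t^4 · ((s^3)^2)) · ((t^(-1))^2)) · ((s^2)^2)    [power of a power]
= ((t^4 · s^6) · ((t^(-1))^2)) · ((s^2)^2)    [power of a power]
= ((t^4 · s^6) · t^(-2)) · ((s^2)^2)    [power of a power]
= ((t^4 · s^6) · t^(-2)) · s^4    [power of a power]
= s^10·t^2    [product of powers]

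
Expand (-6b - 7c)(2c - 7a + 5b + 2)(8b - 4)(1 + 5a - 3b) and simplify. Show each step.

-604b^2c - 3056ab^2c + 1128b^3c - 92bc + 1360abc + 960ab^2 + 1680a^2b^2 - 2208ab^3 + 72ab - 840a^2b - 312b^3 + 720b^4 - 120b^2 + 48b - 280bc^2 - 560abc^2 + 336b^2c^2 + 56c^2 + 280ac^2 + 1960a^2bc + 84ac - 980a^2c + 56c

(-6b - 7c)(2c - 7a + 5b + 2)(8b - 4)(1 + 5a - 3b)
= (-12bc + 42ab - 30b^2 - 12b - 14c^2 + 49ac - 35bc - 14c)(8b - 4)(1 + 5a - 3b)    [distributive law]
= (-47bc + 42ab - 30b^2 - 12b - 14c^2 + 49ac - 14c)(8b - 4)(1 + 5a - 3b)    [combine like terms]
= (-376b^2c + 188bc + 336ab^2 - 168ab - 240b^3 + 120b^2 - 96b^2 + 48b - 112bc^2 + 56c^2 + 392abc - 196ac - 112bc + 56c)(1 + 5a - 3b)    [distributive law]
= (-376b^2c + 76bc + 336ab^2 - 168ab - 240b^3 + 24b^2 + 48b - 112bc^2 + 56c^2 + 392abc - 196ac + 56c)(1 + 5a - 3b)    [combine like terms]
= -376b^2c - 1880ab^2c + 1128b^3c + 76bc + 380abc - 228b^2c + 336ab^2 + 1680a^2b^2 - 1008ab^3 - 168ab - 840a^2b + 504ab^2 - 240b^3 - 1200ab^3 + 720b^4 + 24b^2 + 120ab^2 - 72b^3 + 48b + 240ab - 144b^2 - 112bc^2 - 560abc^2 + 336b^2c^2 + 56c^2 + 280ac^2 - 168bc^2 + 392abc + 1960a^2bc - 1176ab^2c - 196ac - 980a^2c + 588abc + 56c + 280ac - 168bc    [distributive law]
= -604b^2c - 3056ab^2c + 1128b^3c - 92bc + 1360abc + 960ab^2 + 1680a^2b^2 - 2208ab^3 + 72ab - 840a^2b - 312b^3 + 720b^4 - 120b^2 + 48b - 280bc^2 - 560abc^2 + 336b^2c^2 + 56c^2 + 280ac^2 + 1960a^2bc + 84ac - 980a^2c + 56c    [combine like terms]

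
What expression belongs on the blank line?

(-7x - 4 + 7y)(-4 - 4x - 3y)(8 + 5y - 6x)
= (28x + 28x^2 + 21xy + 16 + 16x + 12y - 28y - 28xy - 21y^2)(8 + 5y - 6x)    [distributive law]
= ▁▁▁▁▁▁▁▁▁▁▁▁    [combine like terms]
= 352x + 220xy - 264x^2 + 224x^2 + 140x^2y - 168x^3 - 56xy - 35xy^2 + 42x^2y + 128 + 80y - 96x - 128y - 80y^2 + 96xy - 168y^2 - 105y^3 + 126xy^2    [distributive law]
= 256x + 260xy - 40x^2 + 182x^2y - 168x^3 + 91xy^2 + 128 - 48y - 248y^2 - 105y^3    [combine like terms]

After combine like terms, the bracketed line is:

(44x + 28x^2 - 7xy + 16 - 16y - 21y^2)(8 + 5y - 6x)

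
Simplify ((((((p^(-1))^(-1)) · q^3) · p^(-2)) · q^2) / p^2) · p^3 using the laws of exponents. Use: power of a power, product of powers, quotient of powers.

((((((p^(-1))^(-1)) · q^3) · p^(-2)) · q^2) / p^2) · p^3
= ((((p · q^3) · p^(-2)) · q^2) / p^2) · p^3    [power of a power]
= q^5    [quotient of powers; product of powers]

q^5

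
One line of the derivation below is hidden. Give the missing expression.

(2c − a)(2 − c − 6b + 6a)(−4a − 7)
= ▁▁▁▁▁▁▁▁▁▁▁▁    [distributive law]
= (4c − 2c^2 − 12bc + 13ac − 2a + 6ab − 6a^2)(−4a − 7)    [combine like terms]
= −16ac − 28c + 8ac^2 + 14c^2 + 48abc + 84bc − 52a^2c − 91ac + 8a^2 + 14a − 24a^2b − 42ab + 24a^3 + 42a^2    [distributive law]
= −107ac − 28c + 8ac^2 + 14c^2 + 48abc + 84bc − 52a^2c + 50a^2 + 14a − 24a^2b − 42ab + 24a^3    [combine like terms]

By distributive law:

(4c − 2c^2 − 12bc + 12ac − 2a + ac + 6ab − 6a^2)(−4a − 7)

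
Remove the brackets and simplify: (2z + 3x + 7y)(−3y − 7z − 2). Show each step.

−55yz − 14z^2 − 4z − 9xy − 21xz − 6x − 21y^2 − 14y

(2z + 3x + 7y)(−3y − 7z − 2)
= −6yz − 14z^2 − 4z − 9xy − 21xz − 6x − 21y^2 − 49yz − 14y    [distributive law]
= −55yz − 14z^2 − 4z − 9xy − 21xz − 6x − 21y^2 − 14y    [combine like terms]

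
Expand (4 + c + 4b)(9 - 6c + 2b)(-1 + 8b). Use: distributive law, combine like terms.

-36 + 244b + 15c - 98bc + 344b² + 6c² - 48bc² - 176b²c + 64b³

(4 + c + 4b)(9 - 6c + 2b)(-1 + 8b)
= (36 - 24c + 8b + 9c - 6c² + 2bc + 36b - 24bc + 8b²)(-1 + 8b)    [distributive law]
= (36 - 15c + 44b - 6c² - 22bc + 8b²)(-1 + 8b)    [combine like terms]
= -36 + 288b + 15c - 120bc - 44b + 352b² + 6c² - 48bc² + 22bc - 176b²c - 8b² + 64b³    [distributive law]
= -36 + 244b + 15c - 98bc + 344b² + 6c² - 48bc² - 176b²c + 64b³    [combine like terms]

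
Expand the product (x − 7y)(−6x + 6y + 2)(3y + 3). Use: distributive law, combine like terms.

(x − 7y)(−6x + 6y + 2)(3y + 3)
= (−6x^2 + 6xy + 2x + 42xy − 42y^2 − 14y)(3y + 3)    [distributive law]
= (−6x^2 + 48xy + 2x − 42y^2 − 14y)(3y + 3)    [combine like terms]
= −18x^2y − 18x^2 + 144xy^2 + 144xy + 6xy + 6x − 126y^3 − 126y^2 − 42y^2 − 42y    [distributive law]
= −18x^2y − 18x^2 + 144xy^2 + 150xy + 6x − 126y^3 − 168y^2 − 42y    [combine like terms]

−18x^2y − 18x^2 + 144xy^2 + 150xy + 6x − 126y^3 − 168y^2 − 42y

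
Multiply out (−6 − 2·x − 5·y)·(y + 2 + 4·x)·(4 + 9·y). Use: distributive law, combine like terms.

−172·y − 164·y² − 48 − 112·x − 340·x·y − 198·x·y² − 32·x² − 72·x²·y − 45·y³

(−6 − 2·x − 5·y)·(y + 2 + 4·x)·(4 + 9·y)
= (−6·y − 12 − 24·x − 2·x·y − 4·x − 8·x² − 5·y² − 10·y − 20·x·y)·(4 + 9·y)    [distributive law]
= (−16·y − 12 − 28·x − 22·x·y − 8·x² − 5·y²)·(4 + 9·y)    [combine like terms]
= −64·y − 144·y² − 48 − 108·y − 112·x − 252·x·y − 88·x·y − 198·x·y² − 32·x² − 72·x²·y − 20·y² − 45·y³    [distributive law]
= −172·y − 164·y² − 48 − 112·x − 340·x·y − 198·x·y² − 32·x² − 72·x²·y − 45·y³    [combine like terms]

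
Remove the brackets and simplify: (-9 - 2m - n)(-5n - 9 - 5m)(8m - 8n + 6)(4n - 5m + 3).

(-9 - 2m - n)(-5n - 9 - 5m)(8m - 8n + 6)(4n - 5m + 3)
= (45n + 81 + 45m + 10mn + 18m + 10m² + 5n² + 9n + 5mn)(8m - 8n + 6)(4n - 5m + 3)    [distributive law]
= (54n + 81 + 63m + 15mn + 10m² + 5n²)(8m - 8n + 6)(4n - 5m + 3)    [combine like terms]
= (432mn - 432n² + 324n + 648m - 648n + 486 + 504m² - 504mn + 378m + 120m²n - 120mn² + 90mn + 80m³ - 80m²n + 60m² + 40mn² - 40n³ + 30n²)(4n - 5m + 3)    [distributive law]
= (18mn - 402n² - 324n + 1026m + 486 + 564m² + 40m²n - 80mn² + 80m³ - 40n³)(4n - 5m + 3)    [combine like terms]
= 72mn² - 90m²n + 54mn - 1608n³ + 2010mn² - 1206n² - 1296n² + 1620mn - 972n + 4104mn - 5130m² + 3078m + 1944n - 2430m + 1458 + 2256m²n - 2820m³ + 1692m² + 160m²n² - 200m³n + 120m²n - 320mn³ + 400m²n² - 240mn² + 320m³n - 400m⁴ + 240m³ - 160n⁴ + 200mn³ - 120n³    [distributive law]
= 1842mn² + 2286m²n + 5778mn - 1728n³ - 2502n² + 972n - 3438m² + 648m + 1458 - 2580m³ + 560m²n² + 120m³n - 120mn³ - 400m⁴ - 160n⁴    [combine like terms]

1842mn² + 2286m²n + 5778mn - 1728n³ - 2502n² + 972n - 3438m² + 648m + 1458 - 2580m³ + 560m²n² + 120m³n - 120mn³ - 400m⁴ - 160n⁴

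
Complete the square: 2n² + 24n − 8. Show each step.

2n² + 24n − 8
= 2(n² + 12n) − 8    [factor out 2 from the n-terms]
= 2(n² + 12n + 36 − 36) − 8    [add and subtract 36 inside the bracket]
= 2(n + 6)² − 72 − 8    [perfect-square identity]
= 2(n + 6)² − 80    [combine constants]

2(n + 6)² − 80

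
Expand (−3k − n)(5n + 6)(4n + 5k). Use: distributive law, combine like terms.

(−3k − n)(5n + 6)(4n + 5k)
= (−15kn − 18k − 5n² − 6n)(4n + 5k)    [distributive law]
= −60kn² − 75k²n − 72kn − 90k² − 20n³ − 25kn² − 24n² − 30kn    [distributive law]
= −85kn² − 75k²n − 102kn − 90k² − 20n³ − 24n²    [combine like terms]

−85kn² − 75k²n − 102kn − 90k² − 20n³ − 24n²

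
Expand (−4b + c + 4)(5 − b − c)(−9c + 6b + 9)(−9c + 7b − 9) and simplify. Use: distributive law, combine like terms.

−2070bc^2 + 2877b^2c − 2574bc − 972b^3 + 300b^2 + 2124b − 69b^2c^2 − 342b^3c + 168b^4 + 360bc^3 + 81c^3 + 1701c^2 − 81c − 81c^4 − 1620

(−4b + c + 4)(5 − b − c)(−9c + 6b + 9)(−9c + 7b − 9)
= (−20b + 4b^2 + 4bc + 5c − bc − c^2 + 20 − 4b − 4c)(−9c + 6b + 9)(−9c + 7b − 9)    [distributive law]
= (−24b + 4b^2 + 3bc + c − c^2 + 20)(−9c + 6b + 9)(−9c + 7b − 9)    [combine like terms]
= (216bc − 144b^2 − 216b − 36b^2c + 24b^3 + 36b^2 − 27bc^2 + 18b^2c + 27bc − 9c^2 + 6bc + 9c + 9c^3 − 6bc^2 − 9c^2 − 180c + 120b + 180)(−9c + 7b − 9)    [distributive law]
= (249bc − 108b^2 − 96b − 18b^2c + 24b^3 − 33bc^2 − 18c^2 − 171c + 9c^3 + 180)(−9c + 7b − 9)    [combine like terms]
= −2241bc^2 + 1743b^2c − 2241bc + 972b^2c − 756b^3 + 972b^2 + 864bc − 672b^2 + 864b + 162b^2c^2 − 126b^3c + 162b^2c − 216b^3c + 168b^4 − 216b^3 + 297bc^3 − 231b^2c^2 + 297bc^2 + 162c^3 − 126bc^2 + 162c^2 + 1539c^2 − 1197bc + 1539c − 81c^4 + 63bc^3 − 81c^3 − 1620c + 1260b − 1620    [distributive law]
= −2070bc^2 + 2877b^2c − 2574bc − 972b^3 + 300b^2 + 2124b − 69b^2c^2 − 342b^3c + 168b^4 + 360bc^3 + 81c^3 + 1701c^2 − 81c − 81c^4 − 1620    [combine like terms]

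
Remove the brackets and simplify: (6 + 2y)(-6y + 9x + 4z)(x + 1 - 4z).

-18xy - 36y + 152yz + 54x² + 54x - 192xz + 24z - 96z² - 12xy² - 12y² + 48y²z + 18x²y - 64xyz - 32yz²

(6 + 2y)(-6y + 9x + 4z)(x + 1 - 4z)
= (-36y + 54x + 24z - 12y² + 18xy + 8yz)(x + 1 - 4z)    [distributive law]
= -36xy - 36y + 144yz + 54x² + 54x - 216xz + 24xz + 24z - 96z² - 12xy² - 12y² + 48y²z + 18x²y + 18xy - 72xyz + 8xyz + 8yz - 32yz²    [distributive law]
= -18xy - 36y + 152yz + 54x² + 54x - 192xz + 24z - 96z² - 12xy² - 12y² + 48y²z + 18x²y - 64xyz - 32yz²    [combine like terms]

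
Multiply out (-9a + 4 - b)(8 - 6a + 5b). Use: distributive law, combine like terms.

(-9a + 4 - b)(8 - 6a + 5b)
= -72a + 54a^2 - 45ab + 32 - 24a + 20b - 8b + 6ab - 5b^2    [distributive law]
= -96a + 54a^2 - 39ab + 32 + 12b - 5b^2    [combine like terms]

-96a + 54a^2 - 39ab + 32 + 12b - 5b^2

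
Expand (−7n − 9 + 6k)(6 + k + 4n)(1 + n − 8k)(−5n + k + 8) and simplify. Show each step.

−188n^2 + 2917kn − 786n + 306n^3 − 1518kn^2 + 678k^2n − 1233kn^3 + 891k^2n^2 + 110k^3n + 140n^4 + 3618k − 432 − 1221k^2 − 594k^3 − 48k^4

(−7n − 9 + 6k)(6 + k + 4n)(1 + n − 8k)(−5n + k + 8)
= (−42n − 7kn − 28n^2 − 54 − 9k − 36n + 36k + 6k^2 + 24kn)(1 + n − 8k)(−5n + k + 8)    [distributive law]
= (−78n + 17kn − 28n^2 − 54 + 27k + 6k^2)(1 + n − 8k)(−5n + k + 8)    [combine like terms]
= (−78n − 78n^2 + 624kn + 17kn + 17kn^2 − 136k^2n − 28n^2 − 28n^3 + 224kn^2 − 54 − 54n + 432k + 27k + 27kn − 216k^2 + 6k^2 + 6k^2n − 48k^3)(−5n + k + 8)    [distributive law]
= (−132n − 106n^2 + 668kn + 241kn^2 − 130k^2n − 28n^3 − 54 + 459k − 210k^2 − 48k^3)(−5n + k + 8)    [combine like terms]
= 660n^2 − 132kn − 1056n + 530n^3 − 106kn^2 − 848n^2 − 3340kn^2 + 668k^2n + 5344kn − 1205kn^3 + 241k^2n^2 + 1928kn^2 + 650k^2n^2 − 130k^3n − 1040k^2n + 140n^4 − 28kn^3 − 224n^3 + 270n − 54k − 432 − 2295kn + 459k^2 + 3672k + 1050k^2n − 210k^3 − 1680k^2 + 240k^3n − 48k^4 − 384k^3    [distributive law]
= −188n^2 + 2917kn − 786n + 306n^3 − 1518kn^2 + 678k^2n − 1233kn^3 + 891k^2n^2 + 110k^3n + 140n^4 + 3618k − 432 − 1221k^2 − 594k^3 − 48k^4    [combine like terms]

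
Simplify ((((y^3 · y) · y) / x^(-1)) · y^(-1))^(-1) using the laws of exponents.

((((y^3 · y) · y) / x^(-1)) · y^(-1))^(-1)
= ((((y^3 · y) · y) / x^(-1))^(-1)) · ((y^(-1))^(-1))    [power of a product]
= ((((y^3 · y) · y)^(-1)) / ((x^(-1))^(-1))) · ((y^(-1))^(-1))    [power of a quotient]
= ((((y^3 · y)^(-1)) · (y^(-1))) / ((x^(-1))^(-1))) · ((y^(-1))^(-1))    [power of a product]
= (((((y^3)^(-1)) · (y^(-1))) · (y^(-1))) / ((x^(-1))^(-1))) · ((y^(-1))^(-1))    [power of a product]
= (((y^(-3) · (y^(-1))) · (y^(-1))) / ((x^(-1))^(-1))) · ((y^(-1))^(-1))    [power of a power]
= ((y^(-4) · (y^(-1))) / ((x^(-1))^(-1))) · ((y^(-1))^(-1))    [product of powers]
= (y^(-5) / ((x^(-1))^(-1))) · ((y^(-1))^(-1))    [product of powers]
= (y^(-5) / x) · ((y^(-1))^(-1))    [power of a power]
= (y^(-5) / x) · y    [power of a power]
= x^(-1)y^(-4)    [quotient of powers; product of powers]

x^(-1)y^(-4)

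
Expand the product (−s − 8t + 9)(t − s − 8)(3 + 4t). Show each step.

(−s − 8t + 9)(t − s − 8)(3 + 4t)
= (−st + s² + 8s − 8t² + 8st + 64t + 9t − 9s − 72)(3 + 4t)    [distributive law]
= (7st + s² − s − 8t² + 73t − 72)(3 + 4t)    [combine like terms]
= 21st + 28st² + 3s² + 4s²t − 3s − 4st − 24t² − 32t³ + 219t + 292t² − 216 − 288t    [distributive law]
= 17st + 28st² + 3s² + 4s²t − 3s + 268t² − 32t³ − 69t − 216    [combine like terms]

17st + 28st² + 3s² + 4s²t − 3s + 268t² − 32t³ − 69t − 216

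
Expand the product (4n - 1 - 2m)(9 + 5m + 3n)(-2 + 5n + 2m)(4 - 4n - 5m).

(4n - 1 - 2m)(9 + 5m + 3n)(-2 + 5n + 2m)(4 - 4n - 5m)
= (36n + 20mn + 12n^2 - 9 - 5m - 3n - 18m - 10m^2 - 6mn)(-2 + 5n + 2m)(4 - 4n - 5m)    [distributive law]
= (33n + 14mn + 12n^2 - 9 - 23m - 10m^2)(-2 + 5n + 2m)(4 - 4n - 5m)    [combine like terms]
= (-66n + 165n^2 + 66mn - 28mn + 70mn^2 + 28m^2n - 24n^2 + 60n^3 + 24mn^2 + 18 - 45n - 18m + 46m - 115mn - 46m^2 + 20m^2 - 50m^2n - 20m^3)(4 - 4n - 5m)    [distributive law]
= (-111n + 141n^2 - 77mn + 94mn^2 - 22m^2n + 60n^3 + 18 + 28m - 26m^2 - 20m^3)(4 - 4n - 5m)    [combine like terms]
= -444n + 444n^2 + 555mn + 564n^2 - 564n^3 - 705mn^2 - 308mn + 308mn^2 + 385m^2n + 376mn^2 - 376mn^3 - 470m^2n^2 - 88m^2n + 88m^2n^2 + 110m^3n + 240n^3 - 240n^4 - 300mn^3 + 72 - 72n - 90m + 112m - 112mn - 140m^2 - 104m^2 + 104m^2n + 130m^3 - 80m^3 + 80m^3n + 100m^4    [distributive law]
= -516n + 1008n^2 + 135mn - 324n^3 - 21mn^2 + 401m^2n - 676mn^3 - 382m^2n^2 + 190m^3n - 240n^4 + 72 + 22m - 244m^2 + 50m^3 + 100m^4    [combine like terms]

-516n + 1008n^2 + 135mn - 324n^3 - 21mn^2 + 401m^2n - 676mn^3 - 382m^2n^2 + 190m^3n - 240n^4 + 72 + 22m - 244m^2 + 50m^3 + 100m^4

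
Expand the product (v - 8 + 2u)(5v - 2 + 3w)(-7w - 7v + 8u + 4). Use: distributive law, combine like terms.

(v - 8 + 2u)(5v - 2 + 3w)(-7w - 7v + 8u + 4)
= (5v^2 - 2v + 3vw - 40v + 16 - 24w + 10uv - 4u + 6uw)(-7w - 7v + 8u + 4)    [distributive law]
= (5v^2 - 42v + 3vw + 16 - 24w + 10uv - 4u + 6uw)(-7w - 7v + 8u + 4)    [combine like terms]
= -35v^2w - 35v^3 + 40uv^2 + 20v^2 + 294vw + 294v^2 - 336uv - 168v - 21vw^2 - 21v^2w + 24uvw + 12vw - 112w - 112v + 128u + 64 + 168w^2 + 168vw - 192uw - 96w - 70uvw - 70uv^2 + 80u^2v + 40uv + 28uw + 28uv - 32u^2 - 16u - 42uw^2 - 42uvw + 48u^2w + 24uw    [distributive law]
= -56v^2w - 35v^3 - 30uv^2 + 314v^2 + 474vw - 268uv - 280v - 21vw^2 - 88uvw - 208w + 112u + 64 + 168w^2 - 140uw + 80u^2v - 32u^2 - 42uw^2 + 48u^2w    [combine like terms]

-56v^2w - 35v^3 - 30uv^2 + 314v^2 + 474vw - 268uv - 280v - 21vw^2 - 88uvw - 208w + 112u + 64 + 168w^2 - 140uw + 80u^2v - 32u^2 - 42uw^2 + 48u^2w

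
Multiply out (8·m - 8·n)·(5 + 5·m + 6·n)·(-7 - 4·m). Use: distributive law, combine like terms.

(8·m - 8·n)·(5 + 5·m + 6·n)·(-7 - 4·m)
= (40·m + 40·m^2 + 48·m·n - 40·n - 40·m·n - 48·n^2)·(-7 - 4·m)    [distributive law]
= (40·m + 40·m^2 + 8·m·n - 40·n - 48·n^2)·(-7 - 4·m)    [combine like terms]
= -280·m - 160·m^2 - 280·m^2 - 160·m^3 - 56·m·n - 32·m^2·n + 280·n + 160·m·n + 336·n^2 + 192·m·n^2    [distributive law]
= -280·m - 440·m^2 - 160·m^3 + 104·m·n - 32·m^2·n + 280·n + 336·n^2 + 192·m·n^2    [combine like terms]

-280·m - 440·m^2 - 160·m^3 + 104·m·n - 32·m^2·n + 280·n + 336·n^2 + 192·m·n^2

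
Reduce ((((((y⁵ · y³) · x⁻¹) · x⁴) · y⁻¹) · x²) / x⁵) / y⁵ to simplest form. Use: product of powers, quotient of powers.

((((((y⁵ · y³) · x⁻¹) · x⁴) · y⁻¹) · x²) / x⁵) / y⁵
= (((((y⁸ · x⁻¹) · x⁴) · y⁻¹) · x²) / x⁵) / y⁵    [product of powers]
= y²    [quotient of powers; product of powers]

y²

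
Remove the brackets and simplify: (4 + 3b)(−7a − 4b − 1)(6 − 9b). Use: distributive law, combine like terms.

(4 + 3b)(−7a − 4b − 1)(6 − 9b)
= (−28a − 16b − 4 − 21ab − 12b^2 − 3b)(6 − 9b)    [distributive law]
= (−28a − 19b − 4 − 21ab − 12b^2)(6 − 9b)    [combine like terms]
= −168a + 252ab − 114b + 171b^2 − 24 + 36b − 126ab + 189ab^2 − 72b^2 + 108b^3    [distributive law]
= −168a + 126ab − 78b + 99b^2 − 24 + 189ab^2 + 108b^3    [combine like terms]

−168a + 126ab − 78b + 99b^2 − 24 + 189ab^2 + 108b^3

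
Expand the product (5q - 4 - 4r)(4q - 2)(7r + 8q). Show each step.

12q^2r + 160q^3 - 118qr - 208q^2 + 56r + 64q - 112qr^2 + 56r^2

(5q - 4 - 4r)(4q - 2)(7r + 8q)
= (20q^2 - 10q - 16q + 8 - 16qr + 8r)(7r + 8q)    [distributive law]
= (20q^2 - 26q + 8 - 16qr + 8r)(7r + 8q)    [combine like terms]
= 140q^2r + 160q^3 - 182qr - 208q^2 + 56r + 64q - 112qr^2 - 128q^2r + 56r^2 + 64qr    [distributive law]
= 12q^2r + 160q^3 - 118qr - 208q^2 + 56r + 64q - 112qr^2 + 56r^2    [combine like terms]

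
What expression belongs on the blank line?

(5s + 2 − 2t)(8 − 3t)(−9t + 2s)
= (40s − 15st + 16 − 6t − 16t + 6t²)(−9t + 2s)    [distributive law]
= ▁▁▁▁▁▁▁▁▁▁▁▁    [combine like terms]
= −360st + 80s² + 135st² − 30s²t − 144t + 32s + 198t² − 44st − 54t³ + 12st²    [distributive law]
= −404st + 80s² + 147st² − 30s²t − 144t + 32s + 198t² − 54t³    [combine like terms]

After combine like terms, the bracketed line is:

(40s − 15st + 16 − 22t + 6t²)(−9t + 2s)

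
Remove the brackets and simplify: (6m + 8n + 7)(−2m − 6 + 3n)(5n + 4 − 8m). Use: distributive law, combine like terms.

(6m + 8n + 7)(−2m − 6 + 3n)(5n + 4 − 8m)
= (−12m^2 − 36m + 18mn − 16mn − 48n + 24n^2 − 14m − 42 + 21n)(5n + 4 − 8m)    [distributive law]
= (−12m^2 − 50m + 2mn − 27n + 24n^2 − 42)(5n + 4 − 8m)    [combine like terms]
= −60m^2n − 48m^2 + 96m^3 − 250mn − 200m + 400m^2 + 10mn^2 + 8mn − 16m^2n − 135n^2 − 108n + 216mn + 120n^3 + 96n^2 − 192mn^2 − 210n − 168 + 336m    [distributive law]
= −76m^2n + 352m^2 + 96m^3 − 26mn + 136m − 182mn^2 − 39n^2 − 318n + 120n^3 − 168    [combine like terms]

−76m^2n + 352m^2 + 96m^3 − 26mn + 136m − 182mn^2 − 39n^2 − 318n + 120n^3 − 168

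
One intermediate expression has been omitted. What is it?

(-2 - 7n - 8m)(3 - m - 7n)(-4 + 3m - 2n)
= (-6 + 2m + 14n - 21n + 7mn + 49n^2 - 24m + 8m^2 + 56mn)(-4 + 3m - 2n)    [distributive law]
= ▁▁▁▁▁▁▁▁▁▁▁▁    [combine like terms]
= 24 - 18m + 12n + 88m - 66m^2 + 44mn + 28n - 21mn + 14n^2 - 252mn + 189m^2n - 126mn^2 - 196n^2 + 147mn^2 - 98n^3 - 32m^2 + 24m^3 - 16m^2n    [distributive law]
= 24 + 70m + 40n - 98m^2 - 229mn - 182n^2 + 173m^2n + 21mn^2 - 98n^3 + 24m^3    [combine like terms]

By combine like terms:

(-6 - 22m - 7n + 63mn + 49n^2 + 8m^2)(-4 + 3m - 2n)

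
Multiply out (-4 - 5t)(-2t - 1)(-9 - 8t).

-149t - 194t^2 - 36 - 80t^3

(-4 - 5t)(-2t - 1)(-9 - 8t)
= (8t + 4 + 10t^2 + 5t)(-9 - 8t)    [distributive law]
= (13t + 4 + 10t^2)(-9 - 8t)    [combine like terms]
= -117t - 104t^2 - 36 - 32t - 90t^2 - 80t^3    [distributive law]
= -149t - 194t^2 - 36 - 80t^3    [combine like terms]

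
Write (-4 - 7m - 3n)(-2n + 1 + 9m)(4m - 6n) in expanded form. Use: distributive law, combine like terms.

(-4 - 7m - 3n)(-2n + 1 + 9m)(4m - 6n)
= (8n - 4 - 36m + 14mn - 7m - 63m^2 + 6n^2 - 3n - 27mn)(4m - 6n)    [distributive law]
= (5n - 4 - 43m - 13mn - 63m^2 + 6n^2)(4m - 6n)    [combine like terms]
= 20mn - 30n^2 - 16m + 24n - 172m^2 + 258mn - 52m^2n + 78mn^2 - 252m^3 + 378m^2n + 24mn^2 - 36n^3    [distributive law]
= 278mn - 30n^2 - 16m + 24n - 172m^2 + 326m^2n + 102mn^2 - 252m^3 - 36n^3    [combine like terms]

278mn - 30n^2 - 16m + 24n - 172m^2 + 326m^2n + 102mn^2 - 252m^3 - 36n^3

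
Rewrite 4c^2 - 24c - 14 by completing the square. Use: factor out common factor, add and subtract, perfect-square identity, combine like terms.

4(c - 3)^2 - 50

4c^2 - 24c - 14
= 4(c^2 - 6c) - 14    [factor out 4 from the c-terms]
= 4(c^2 - 6c + 9 - 9) - 14    [add and subtract 9 inside the bracket]
= 4(c - 3)^2 - 36 - 14    [perfect-square identity]
= 4(c - 3)^2 - 50    [combine constants]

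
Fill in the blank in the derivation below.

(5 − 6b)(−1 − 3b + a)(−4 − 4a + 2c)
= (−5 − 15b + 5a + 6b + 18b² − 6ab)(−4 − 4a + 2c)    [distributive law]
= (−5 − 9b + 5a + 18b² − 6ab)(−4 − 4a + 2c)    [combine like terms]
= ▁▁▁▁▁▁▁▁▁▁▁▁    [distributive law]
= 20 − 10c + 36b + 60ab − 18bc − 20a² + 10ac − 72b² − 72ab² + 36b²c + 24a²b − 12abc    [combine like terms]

By distributive law:

20 + 20a − 10c + 36b + 36ab − 18bc − 20a − 20a² + 10ac − 72b² − 72ab² + 36b²c + 24ab + 24a²b − 12abc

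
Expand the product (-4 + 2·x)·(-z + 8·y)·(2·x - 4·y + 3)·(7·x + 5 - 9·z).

(-4 + 2·x)·(-z + 8·y)·(2·x - 4·y + 3)·(7·x + 5 - 9·z)
= (4·z - 32·y - 2·x·z + 16·x·y)·(2·x - 4·y + 3)·(7·x + 5 - 9·z)    [distributive law]
= (8·x·z - 16·y·z + 12·z - 64·x·y + 128·y^2 - 96·y - 4·x^2·z + 8·x·y·z - 6·x·z + 32·x^2·y - 64·x·y^2 + 48·x·y)·(7·x + 5 - 9·z)    [distributive law]
= (2·x·z - 16·y·z + 12·z - 16·x·y + 128·y^2 - 96·y - 4·x^2·z + 8·x·y·z + 32·x^2·y - 64·x·y^2)·(7·x + 5 - 9·z)    [combine like terms]
= 14·x^2·z + 10·x·z - 18·x·z^2 - 112·x·y·z - 80·y·z + 144·y·z^2 + 84·x·z + 60·z - 108·z^2 - 112·x^2·y - 80·x·y + 144·x·y·z + 896·x·y^2 + 640·y^2 - 1152·y^2·z - 672·x·y - 480·y + 864·y·z - 28·x^3·z - 20·x^2·z + 36·x^2·z^2 + 56·x^2·y·z + 40·x·y·z - 72·x·y·z^2 + 224·x^3·y + 160·x^2·y - 288·x^2·y·z - 448·x^2·y^2 - 320·x·y^2 + 576·x·y^2·z    [distributive law]
= -6·x^2·z + 94·x·z - 18·x·z^2 + 72·x·y·z + 784·y·z + 144·y·z^2 + 60·z - 108·z^2 + 48·x^2·y - 752·x·y + 576·x·y^2 + 640·y^2 - 1152·y^2·z - 480·y - 28·x^3·z + 36·x^2·z^2 - 232·x^2·y·z - 72·x·y·z^2 + 224·x^3·y - 448·x^2·y^2 + 576·x·y^2·z    [combine like terms]

-6·x^2·z + 94·x·z - 18·x·z^2 + 72·x·y·z + 784·y·z + 144·y·z^2 + 60·z - 108·z^2 + 48·x^2·y - 752·x·y + 576·x·y^2 + 640·y^2 - 1152·y^2·z - 480·y - 28·x^3·z + 36·x^2·z^2 - 232·x^2·y·z - 72·x·y·z^2 + 224·x^3·y - 448·x^2·y^2 + 576·x·y^2·z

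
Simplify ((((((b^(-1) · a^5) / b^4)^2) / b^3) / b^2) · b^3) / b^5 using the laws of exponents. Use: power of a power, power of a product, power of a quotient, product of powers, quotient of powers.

((((((b^(-1) · a^5) / b^4)^2) / b^3) / b^2) · b^3) / b^5
= ((((((b^(-1) · a^5)^2) / ((b^4)^2)) / b^3) / b^2) · b^3) / b^5    [power of a quotient]
= (((((((b^(-1))^2) · ((a^5)^2)) / ((b^4)^2)) / b^3) / b^2) · b^3) / b^5    [power of a product]
= (((((b^(-2) · ((a^5)^2)) / ((b^4)^2)) / b^3) / b^2) · b^3) / b^5    [power of a power]
= (((((b^(-2) · a^10) / ((b^4)^2)) / b^3) / b^2) · b^3) / b^5    [power of a power]
= (((((b^(-2) · a^10) / b^8) / b^3) / b^2) · b^3) / b^5    [power of a power]
= a^10b^(-17)    [quotient of powers; product of powers]

a^10b^(-17)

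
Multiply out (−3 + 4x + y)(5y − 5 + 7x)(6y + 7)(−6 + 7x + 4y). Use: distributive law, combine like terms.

(−3 + 4x + y)(5y − 5 + 7x)(6y + 7)(−6 + 7x + 4y)
= (−15y + 15 − 21x + 20xy − 20x + 28x^2 + 5y^2 − 5y + 7xy)(6y + 7)(−6 + 7x + 4y)    [distributive law]
= (−20y + 15 − 41x + 27xy + 28x^2 + 5y^2)(6y + 7)(−6 + 7x + 4y)    [combine like terms]
= (−120y^2 − 140y + 90y + 105 − 246xy − 287x + 162xy^2 + 189xy + 168x^2y + 196x^2 + 30y^3 + 35y^2)(−6 + 7x + 4y)    [distributive law]
= (−85y^2 − 50y + 105 − 57xy − 287x + 162xy^2 + 168x^2y + 196x^2 + 30y^3)(−6 + 7x + 4y)    [combine like terms]
= 510y^2 − 595xy^2 − 340y^3 + 300y − 350xy − 200y^2 − 630 + 735x + 420y + 342xy − 399x^2y − 228xy^2 + 1722x − 2009x^2 − 1148xy − 972xy^2 + 1134x^2y^2 + 648xy^3 − 1008x^2y + 1176x^3y + 672x^2y^2 − 1176x^2 + 1372x^3 + 784x^2y − 180y^3 + 210xy^3 + 120y^4    [distributive law]
= 310y^2 − 1795xy^2 − 520y^3 + 720y − 1156xy − 630 + 2457x − 623x^2y − 3185x^2 + 1806x^2y^2 + 858xy^3 + 1176x^3y + 1372x^3 + 120y^4    [combine like terms]

310y^2 − 1795xy^2 − 520y^3 + 720y − 1156xy − 630 + 2457x − 623x^2y − 3185x^2 + 1806x^2y^2 + 858xy^3 + 1176x^3y + 1372x^3 + 120y^4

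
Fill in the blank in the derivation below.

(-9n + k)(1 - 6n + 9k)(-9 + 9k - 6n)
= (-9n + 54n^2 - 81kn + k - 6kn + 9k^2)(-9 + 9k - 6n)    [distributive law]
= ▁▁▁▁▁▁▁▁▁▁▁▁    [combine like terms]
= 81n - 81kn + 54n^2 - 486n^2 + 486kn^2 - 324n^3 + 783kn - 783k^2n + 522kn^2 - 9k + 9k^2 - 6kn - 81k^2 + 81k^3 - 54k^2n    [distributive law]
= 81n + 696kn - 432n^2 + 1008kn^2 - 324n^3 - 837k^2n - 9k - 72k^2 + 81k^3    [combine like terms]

After combine like terms, the bracketed line is:

(-9n + 54n^2 - 87kn + k + 9k^2)(-9 + 9k - 6n)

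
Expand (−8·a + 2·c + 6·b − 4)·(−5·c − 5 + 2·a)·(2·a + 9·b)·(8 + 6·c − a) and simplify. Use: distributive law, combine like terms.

1068·a²·c + 548·a²·c² − 280·a³·c + 3966·a·b·c + 2106·a·b·c² − 1056·a²·b·c + 472·a² − 320·a³ + 1644·a·b − 1188·a²·b + 32·a⁴ + 120·a³·b − 40·a·c² − 120·a·c³ − 180·b·c² − 540·b·c³ + 400·a·c + 1800·b·c − 3780·b²·c − 1620·b²·c² + 918·a·b²·c − 2160·b² + 1134·a·b² − 108·a²·b² + 320·a + 1440·b

(−8·a + 2·c + 6·b − 4)·(−5·c − 5 + 2·a)·(2·a + 9·b)·(8 + 6·c − a)
= (40·a·c + 40·a − 16·a² − 10·c² − 10·c + 4·a·c − 30·b·c − 30·b + 12·a·b + 20·c + 20 − 8·a)·(2·a + 9·b)·(8 + 6·c − a)    [distributive law]
= (44·a·c + 32·a − 16·a² − 10·c² + 10·c − 30·b·c − 30·b + 12·a·b + 20)·(2·a + 9·b)·(8 + 6·c − a)    [combine like terms]
= (88·a²·c + 396·a·b·c + 64·a² + 288·a·b − 32·a³ − 144·a²·b − 20·a·c² − 90·b·c² + 20·a·c + 90·b·c − 60·a·b·c − 270·b²·c − 60·a·b − 270·b² + 24·a²·b + 108·a·b² + 40·a + 180·b)·(8 + 6·c − a)    [distributive law]
= (88·a²·c + 336·a·b·c + 64·a² + 228·a·b − 32·a³ − 120·a²·b − 20·a·c² − 90·b·c² + 20·a·c + 90·b·c − 270·b²·c − 270·b² + 108·a·b² + 40·a + 180·b)·(8 + 6·c − a)    [combine like terms]
= 704·a²·c + 528·a²·c² − 88·a³·c + 2688·a·b·c + 2016·a·b·c² − 336·a²·b·c + 512·a² + 384·a²·c − 64·a³ + 1824·a·b + 1368·a·b·c − 228·a²·b − 256·a³ − 192·a³·c + 32·a⁴ − 960·a²·b − 720·a²·b·c + 120·a³·b − 160·a·c² − 120·a·c³ + 20·a²·c² − 720·b·c² − 540·b·c³ + 90·a·b·c² + 160·a·c + 120·a·c² − 20·a²·c + 720·b·c + 540·b·c² − 90·a·b·c − 2160·b²·c − 1620·b²·c² + 270·a·b²·c − 2160·b² − 1620·b²·c + 270·a·b² + 864·a·b² + 648·a·b²·c − 108·a²·b² + 320·a + 240·a·c − 40·a² + 1440·b + 1080·b·c − 180·a·b    [distributive law]
= 1068·a²·c + 548·a²·c² − 280·a³·c + 3966·a·b·c + 2106·a·b·c² − 1056·a²·b·c + 472·a² − 320·a³ + 1644·a·b − 1188·a²·b + 32·a⁴ + 120·a³·b − 40·a·c² − 120·a·c³ − 180·b·c² − 540·b·c³ + 400·a·c + 1800·b·c − 3780·b²·c − 1620·b²·c² + 918·a·b²·c − 2160·b² + 1134·a·b² − 108·a²·b² + 320·a + 1440·b    [combine like terms]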